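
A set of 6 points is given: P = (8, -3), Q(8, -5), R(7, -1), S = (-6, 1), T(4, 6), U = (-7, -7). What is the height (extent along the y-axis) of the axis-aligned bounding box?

max y = 6, min y = -7, so height = 13.

13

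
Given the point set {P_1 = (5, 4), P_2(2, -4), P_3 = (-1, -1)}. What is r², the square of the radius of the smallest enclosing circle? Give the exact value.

4453/242

Side lengths²: P_1P_2² = 73, P_1P_3² = 61, P_2P_3² = 18.
Since P_1P_2² = 73 < 61 + 18 = 79, the triangle is acute, so the smallest enclosing circle is the circumcircle.
Circumcentre = (69/22, 3/22), r² = 4453/242.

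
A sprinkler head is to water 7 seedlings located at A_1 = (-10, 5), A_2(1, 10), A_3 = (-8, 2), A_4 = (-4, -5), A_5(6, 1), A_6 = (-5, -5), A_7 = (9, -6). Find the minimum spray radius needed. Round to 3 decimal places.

10.977

The farthest pair is A_1–A_7 with squared distance 482. The circle on this segment as diameter has centre (-0.5, -0.5) and r² = 482/4 = 120.5.
Check A_2: distance² to centre = 112.5 ≤ 120.5, so it lies inside.
All remaining points lie in this disk, and no smaller disk contains both endpoints, so this is the minimum enclosing circle.
r = √(120.5) ≈ 10.977.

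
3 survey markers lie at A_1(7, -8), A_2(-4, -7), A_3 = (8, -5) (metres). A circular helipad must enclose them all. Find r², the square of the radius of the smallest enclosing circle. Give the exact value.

37

Side lengths²: A_1A_2² = 122, A_1A_3² = 10, A_2A_3² = 148.
Since A_2A_3² = 148 ≥ 122 + 10 = 132, the angle opposite A_2A_3 is not acute, so the smallest enclosing circle has A_2A_3 as diameter.
Centre = midpoint of A_2A_3 = (2, -6), r² = 148/4 = 37.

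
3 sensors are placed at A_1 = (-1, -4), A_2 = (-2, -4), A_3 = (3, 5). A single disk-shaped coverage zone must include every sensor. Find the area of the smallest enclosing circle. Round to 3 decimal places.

Side lengths²: A_1A_2² = 1, A_1A_3² = 97, A_2A_3² = 106.
Since A_2A_3² = 106 ≥ 97 + 1 = 98, the angle opposite A_2A_3 is not acute, so the smallest enclosing circle has A_2A_3 as diameter.
Centre = midpoint of A_2A_3 = (0.5, 0.5), r² = 106/4 = 26.5.
Area = π·r² = π·26.5 ≈ 83.252.

83.252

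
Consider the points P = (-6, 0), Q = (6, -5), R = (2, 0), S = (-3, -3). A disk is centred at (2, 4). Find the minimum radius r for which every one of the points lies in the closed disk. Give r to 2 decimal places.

9.85

The required radius is the distance from (2, 4) to the farthest point.
Squared distances: 80, 97, 16, 74.
Maximum is 97, attained at Q.
r = √97 ≈ 9.85.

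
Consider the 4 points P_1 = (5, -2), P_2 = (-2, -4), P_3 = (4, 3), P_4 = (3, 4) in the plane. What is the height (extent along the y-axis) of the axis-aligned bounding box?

max y = 4, min y = -4, so height = 8.

8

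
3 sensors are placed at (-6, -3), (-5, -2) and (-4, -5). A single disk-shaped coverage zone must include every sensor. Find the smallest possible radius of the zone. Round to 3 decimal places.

1.581

Call the three points A, B, C in the order given.
Side lengths²: AB² = 2, AC² = 8, BC² = 10.
Since BC² = 10 ≥ 8 + 2 = 10, the angle opposite BC is not acute, so the smallest enclosing circle has BC as diameter.
Centre = midpoint of BC = (-4.5, -3.5), r² = 10/4 = 2.5.
r = √(2.5) ≈ 1.581.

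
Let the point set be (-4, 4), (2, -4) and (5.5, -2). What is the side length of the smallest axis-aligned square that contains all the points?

9.5

The bounding box has width 9.5 and height 8.
An axis-aligned square enclosing the set must have side ≥ max(width, height).
So the minimum side is max(9.5, 8) = 9.5.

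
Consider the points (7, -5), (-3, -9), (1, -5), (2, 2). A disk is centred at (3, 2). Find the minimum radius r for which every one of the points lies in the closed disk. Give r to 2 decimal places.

The required radius is the distance from (3, 2) to the farthest point.
Squared distances: 65, 157, 53, 1.
Maximum is 157, attained at (-3, -9).
r = √157 ≈ 12.53.

12.53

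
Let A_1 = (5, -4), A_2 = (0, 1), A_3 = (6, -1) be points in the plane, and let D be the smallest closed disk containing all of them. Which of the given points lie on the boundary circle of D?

Side lengths²: A_1A_2² = 50, A_1A_3² = 10, A_2A_3² = 40.
Since A_1A_2² = 50 ≥ 40 + 10 = 50, the angle opposite A_1A_2 is not acute, so the smallest enclosing circle has A_1A_2 as diameter.
Centre = midpoint of A_1A_2 = (2.5, -1.5), r² = 50/4 = 12.5.
The points at distance exactly r from the centre are A_1, A_2, A_3 — 3 points.

A_1, A_2, A_3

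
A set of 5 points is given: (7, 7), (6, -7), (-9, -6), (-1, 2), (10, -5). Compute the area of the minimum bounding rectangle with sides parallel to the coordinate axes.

266

x ranges over [-9, 10], width 19.
y ranges over [-7, 7], height 14.
Area = 19 × 14 = 266.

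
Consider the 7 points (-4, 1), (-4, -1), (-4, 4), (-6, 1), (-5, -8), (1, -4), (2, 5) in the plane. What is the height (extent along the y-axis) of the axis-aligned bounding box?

max y = 5, min y = -8, so height = 13.

13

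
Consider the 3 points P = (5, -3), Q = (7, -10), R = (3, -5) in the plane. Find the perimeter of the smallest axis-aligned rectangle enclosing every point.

Width = max x − min x = 7 − 3 = 4.
Height = max y − min y = -3 − (-10) = 7.
Perimeter = 2(4 + 7) = 22.

22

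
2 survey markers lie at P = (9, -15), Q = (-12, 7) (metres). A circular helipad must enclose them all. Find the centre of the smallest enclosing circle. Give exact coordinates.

The smallest circle enclosing two points has them as diameter endpoints.
Centre = midpoint = (-1.5, -4); r² = |PQ|²/4 = 925/4 = 231.25.
Centre = (-1.5, -4).

(-1.5, -4)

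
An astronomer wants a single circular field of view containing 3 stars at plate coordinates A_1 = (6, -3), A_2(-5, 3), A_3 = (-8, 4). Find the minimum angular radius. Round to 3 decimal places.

Side lengths²: A_1A_2² = 157, A_1A_3² = 245, A_2A_3² = 10.
Since A_1A_3² = 245 ≥ 157 + 10 = 167, the angle opposite A_1A_3 is not acute, so the smallest enclosing circle has A_1A_3 as diameter.
Centre = midpoint of A_1A_3 = (-1, 0.5), r² = 245/4 = 61.25.
r = √(61.25) ≈ 7.826.

7.826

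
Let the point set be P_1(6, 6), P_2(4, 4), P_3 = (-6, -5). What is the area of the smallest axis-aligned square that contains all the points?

144

The bounding box has width 12 and height 11.
An axis-aligned square enclosing the set must have side ≥ max(width, height).
So the minimum side is max(12, 11) = 12.
Area = 12² = 144.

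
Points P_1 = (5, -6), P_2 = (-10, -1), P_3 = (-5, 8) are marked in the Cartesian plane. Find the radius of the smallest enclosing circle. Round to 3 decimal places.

8.752

Side lengths²: P_1P_2² = 250, P_1P_3² = 296, P_2P_3² = 106.
Since P_1P_3² = 296 < 250 + 106 = 356, the triangle is acute, so the smallest enclosing circle is the circumcircle.
Circumcentre = (-1.3125, 0.0625), r² = 76.6015625.
r = √(76.6015625) ≈ 8.752.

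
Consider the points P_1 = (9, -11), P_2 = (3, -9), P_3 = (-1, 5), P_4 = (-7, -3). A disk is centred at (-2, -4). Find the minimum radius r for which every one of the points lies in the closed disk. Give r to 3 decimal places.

The required radius is the distance from (-2, -4) to the farthest point.
Squared distances: 170, 50, 82, 26.
Maximum is 170, attained at P_1.
r = √170 ≈ 13.038.

13.038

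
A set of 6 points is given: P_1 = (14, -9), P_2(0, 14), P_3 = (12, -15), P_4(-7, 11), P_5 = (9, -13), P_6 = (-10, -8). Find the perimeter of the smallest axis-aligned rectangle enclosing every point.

Width = max x − min x = 14 − (-10) = 24.
Height = max y − min y = 14 − (-15) = 29.
Perimeter = 2(24 + 29) = 106.

106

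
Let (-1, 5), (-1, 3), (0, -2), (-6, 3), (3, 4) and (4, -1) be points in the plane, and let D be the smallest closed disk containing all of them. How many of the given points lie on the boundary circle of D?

2

By Welzl's lemma the MEC is supported by two points (diametrically opposite) or three points (on a circumcircle).
The farthest pair is (-6, 3)–(4, -1) with squared distance 116. The circle on this segment as diameter has centre (-1, 1) and r² = 116/4 = 29.
Check (-1, 5): distance² to centre = 16 ≤ 29, so it lies inside.
All remaining points lie in this disk, and no smaller disk contains both endpoints, so this is the minimum enclosing circle.
The points at distance exactly r from the centre are (-6, 3), (4, -1) — 2 points.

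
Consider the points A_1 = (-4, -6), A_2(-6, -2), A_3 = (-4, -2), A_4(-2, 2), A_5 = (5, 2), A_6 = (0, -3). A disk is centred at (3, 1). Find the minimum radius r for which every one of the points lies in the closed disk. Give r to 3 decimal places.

9.899

The required radius is the distance from (3, 1) to the farthest point.
Squared distances: 98, 90, 58, 26, 5, 25.
Maximum is 98, attained at A_1.
r = √98 ≈ 9.899.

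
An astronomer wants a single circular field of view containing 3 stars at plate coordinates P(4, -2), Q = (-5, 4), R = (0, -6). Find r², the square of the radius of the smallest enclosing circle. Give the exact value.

Side lengths²: PQ² = 117, PR² = 32, QR² = 125.
Since QR² = 125 < 117 + 32 = 149, the triangle is acute, so the smallest enclosing circle is the circumcircle.
Circumcentre = (-1.5, -0.5), r² = 32.5.

32.5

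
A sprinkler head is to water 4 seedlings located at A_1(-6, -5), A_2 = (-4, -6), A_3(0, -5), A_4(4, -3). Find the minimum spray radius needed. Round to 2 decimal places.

A smallest enclosing disk is always determined by at most three of the input points on its boundary.
The farthest pair is A_1–A_4 with squared distance 104. The circle on this segment as diameter has centre (-1, -4) and r² = 104/4 = 26.
Check A_2: distance² to centre = 13 ≤ 26, so it lies inside.
All remaining points lie in this disk, and no smaller disk contains both endpoints, so this is the minimum enclosing circle.
r = √26 ≈ 5.10.

5.10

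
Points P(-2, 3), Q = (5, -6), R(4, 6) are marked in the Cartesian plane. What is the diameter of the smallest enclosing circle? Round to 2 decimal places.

12.28

Side lengths²: PQ² = 130, PR² = 45, QR² = 145.
Since QR² = 145 < 130 + 45 = 175, the triangle is acute, so the smallest enclosing circle is the circumcircle.
Circumcentre = (3.3, -0.1), r² = 37.7.
Diameter = 2r = 2√(37.7) ≈ 12.28.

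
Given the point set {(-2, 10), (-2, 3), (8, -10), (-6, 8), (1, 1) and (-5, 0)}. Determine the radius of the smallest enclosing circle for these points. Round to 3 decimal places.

11.402

The minimum enclosing circle of a finite set is fixed by two of the points (as a diameter) or three (as a circumcircle).
The farthest pair is (8, -10)–(-6, 8) with squared distance 520. The circle on this segment as diameter has centre (1, -1) and r² = 520/4 = 130.
Check (-2, 10): distance² to centre = 130 ≤ 130, so it lies inside.
All remaining points lie in this disk, and no smaller disk contains both endpoints, so this is the minimum enclosing circle.
r = √130 ≈ 11.402.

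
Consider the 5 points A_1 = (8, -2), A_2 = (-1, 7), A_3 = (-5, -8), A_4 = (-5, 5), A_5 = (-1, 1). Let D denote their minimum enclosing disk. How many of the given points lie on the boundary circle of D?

By Welzl's lemma the MEC is supported by two points (diametrically opposite) or three points (on a circumcircle).
The minimum enclosing circle is determined by three boundary points: A_1, A_2, A_3.
Their circumcentre is (-9/38, -47/38) with r² = 49405/722.
The farthest remaining point A_4 is at distance² 44465/722 ≤ 49405/722.
The points at distance exactly r from the centre are A_1, A_2, A_3 — 3 points.

3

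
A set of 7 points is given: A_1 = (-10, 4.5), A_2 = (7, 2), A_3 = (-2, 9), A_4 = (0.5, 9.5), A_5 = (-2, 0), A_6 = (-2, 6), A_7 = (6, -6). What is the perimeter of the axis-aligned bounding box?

Width = max x − min x = 7 − (-10) = 17.
Height = max y − min y = 9.5 − (-6) = 15.5.
Perimeter = 2(17 + 15.5) = 65.

65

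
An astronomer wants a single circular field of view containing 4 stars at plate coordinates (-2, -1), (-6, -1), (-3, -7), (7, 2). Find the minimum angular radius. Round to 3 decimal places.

The minimum enclosing circle is determined by three boundary points: (-6, -1), (-3, -7), (7, 2).
Their circumcentre is (53/58, -75/58) with r² = 80545/1682.
The farthest remaining point (-2, -1) is at distance² 14425/1682 ≤ 80545/1682.
r = √(80545/1682) ≈ 6.920.

6.920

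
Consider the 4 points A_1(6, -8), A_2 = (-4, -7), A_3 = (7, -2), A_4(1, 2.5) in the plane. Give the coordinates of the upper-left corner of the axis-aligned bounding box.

x-range [-4, 7], y-range [-8, 2.5].
The upper-left corner is (-4, 2.5).

(-4, 2.5)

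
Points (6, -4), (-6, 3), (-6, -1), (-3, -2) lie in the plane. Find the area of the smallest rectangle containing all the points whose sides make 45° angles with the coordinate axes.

In coordinates u = x + y, v = x − y the rectangle is axis-aligned; the map (x,y)→(u,v) scales areas by 2.
u-values: 2, -3, -7, -5; range = 2 − (-7) = 9.
v-values: 10, -9, -5, -1; range = 10 − (-9) = 19.
Area = (9 × 19) / 2 = 85.5.

85.5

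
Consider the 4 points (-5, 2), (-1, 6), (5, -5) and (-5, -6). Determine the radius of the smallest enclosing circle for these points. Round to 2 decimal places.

A smallest enclosing disk is always determined by at most three of the input points on its boundary.
The minimum enclosing circle is determined by three boundary points: (-1, 6), (5, -5), (-5, -6).
Their circumcentre is (-27/58, -49/58) with r² = 79285/1682.
The farthest remaining point (-5, 2) is at distance² 48197/1682 ≤ 79285/1682.
r = √(79285/1682) ≈ 6.87.

6.87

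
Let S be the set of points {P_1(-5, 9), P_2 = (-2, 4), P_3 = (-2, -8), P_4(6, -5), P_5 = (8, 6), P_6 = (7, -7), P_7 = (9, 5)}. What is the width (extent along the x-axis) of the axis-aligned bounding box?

14

max x = 9, min x = -5, so width = 14.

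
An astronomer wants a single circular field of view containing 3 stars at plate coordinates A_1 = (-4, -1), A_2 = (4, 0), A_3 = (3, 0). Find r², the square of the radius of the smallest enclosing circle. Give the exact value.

Side lengths²: A_1A_2² = 65, A_1A_3² = 50, A_2A_3² = 1.
Since A_1A_2² = 65 ≥ 50 + 1 = 51, the angle opposite A_1A_2 is not acute, so the smallest enclosing circle has A_1A_2 as diameter.
Centre = midpoint of A_1A_2 = (0, -0.5), r² = 65/4 = 16.25.

16.25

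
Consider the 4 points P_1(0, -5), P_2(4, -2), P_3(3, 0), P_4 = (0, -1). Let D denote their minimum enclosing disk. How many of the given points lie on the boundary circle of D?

The farthest pair is P_1–P_3 with squared distance 34. The circle on this segment as diameter has centre (1.5, -2.5) and r² = 34/4 = 8.5.
Check P_2: distance² to centre = 6.5 ≤ 8.5, so it lies inside.
All remaining points lie in this disk, and no smaller disk contains both endpoints, so this is the minimum enclosing circle.
The points at distance exactly r from the centre are P_1, P_3 — 2 points.

2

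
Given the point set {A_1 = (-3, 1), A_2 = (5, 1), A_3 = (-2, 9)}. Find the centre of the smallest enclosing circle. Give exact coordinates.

Side lengths²: A_1A_2² = 64, A_1A_3² = 65, A_2A_3² = 113.
Since A_2A_3² = 113 < 65 + 64 = 129, the triangle is acute, so the smallest enclosing circle is the circumcircle.
Circumcentre = (1, 4.5625), r² = 28.69140625.
Centre = (1, 4.5625).

(1, 4.5625)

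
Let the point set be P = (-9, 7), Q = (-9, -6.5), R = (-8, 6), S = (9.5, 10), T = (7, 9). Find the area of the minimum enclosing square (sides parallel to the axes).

342.25

The bounding box has width 18.5 and height 16.5.
An axis-aligned square enclosing the set must have side ≥ max(width, height).
So the minimum side is max(18.5, 16.5) = 18.5.
Area = 18.5² = 342.25.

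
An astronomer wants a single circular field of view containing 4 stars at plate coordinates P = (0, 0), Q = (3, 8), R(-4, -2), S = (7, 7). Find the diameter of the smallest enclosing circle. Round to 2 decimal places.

14.21

By Welzl's lemma the MEC is supported by two points (diametrically opposite) or three points (on a circumcircle).
The farthest pair is R–S with squared distance 202. The circle on this segment as diameter has centre (1.5, 2.5) and r² = 202/4 = 50.5.
Check P: distance² to centre = 8.5 ≤ 50.5, so it lies inside.
All remaining points lie in this disk, and no smaller disk contains both endpoints, so this is the minimum enclosing circle.
Diameter = 2r = 2√(50.5) ≈ 14.21.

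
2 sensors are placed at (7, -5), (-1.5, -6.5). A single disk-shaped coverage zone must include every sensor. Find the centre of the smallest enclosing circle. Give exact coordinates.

(2.75, -5.75)

The smallest circle enclosing two points has them as diameter endpoints.
Centre = midpoint = (2.75, -5.75); r² = |(7, -5)−(-1.5, -6.5)|²/4 = 74.5/4 = 18.625.
Centre = (2.75, -5.75).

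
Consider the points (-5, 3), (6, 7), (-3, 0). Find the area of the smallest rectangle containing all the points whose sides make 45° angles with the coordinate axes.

In coordinates u = x + y, v = x − y the rectangle is axis-aligned; the map (x,y)→(u,v) scales areas by 2.
u-values: -2, 13, -3; range = 13 − (-3) = 16.
v-values: -8, -1, -3; range = -1 − (-8) = 7.
Area = (16 × 7) / 2 = 56.

56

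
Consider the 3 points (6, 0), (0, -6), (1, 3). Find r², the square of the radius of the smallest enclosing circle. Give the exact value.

Call the three points A, B, C in the order given.
Side lengths²: AB² = 72, AC² = 34, BC² = 82.
Since BC² = 82 < 72 + 34 = 106, the triangle is acute, so the smallest enclosing circle is the circumcircle.
Circumcentre = (1.625, -1.625), r² = 21.78125.

21.78125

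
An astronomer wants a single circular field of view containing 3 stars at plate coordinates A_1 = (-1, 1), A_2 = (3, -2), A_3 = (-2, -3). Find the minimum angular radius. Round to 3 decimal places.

2.766

Side lengths²: A_1A_2² = 25, A_1A_3² = 17, A_2A_3² = 26.
Since A_2A_3² = 26 < 25 + 17 = 42, the triangle is acute, so the smallest enclosing circle is the circumcircle.
Circumcentre = (11/38, -55/38), r² = 5525/722.
r = √(5525/722) ≈ 2.766.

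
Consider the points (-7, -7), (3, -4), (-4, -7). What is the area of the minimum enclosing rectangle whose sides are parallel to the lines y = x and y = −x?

In coordinates u = x + y, v = x − y the rectangle is axis-aligned; the map (x,y)→(u,v) scales areas by 2.
u-values: -14, -1, -11; range = -1 − (-14) = 13.
v-values: 0, 7, 3; range = 7 − 0 = 7.
Area = (13 × 7) / 2 = 45.5.

45.5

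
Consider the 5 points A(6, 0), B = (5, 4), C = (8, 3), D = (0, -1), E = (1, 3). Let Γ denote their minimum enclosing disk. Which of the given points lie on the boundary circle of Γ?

C, D

The minimum enclosing circle of a finite set is fixed by two of the points (as a diameter) or three (as a circumcircle).
The farthest pair is C–D with squared distance 80. The circle on this segment as diameter has centre (4, 1) and r² = 80/4 = 20.
Check A: distance² to centre = 5 ≤ 20, so it lies inside.
All remaining points lie in this disk, and no smaller disk contains both endpoints, so this is the minimum enclosing circle.
The points at distance exactly r from the centre are C, D — 2 points.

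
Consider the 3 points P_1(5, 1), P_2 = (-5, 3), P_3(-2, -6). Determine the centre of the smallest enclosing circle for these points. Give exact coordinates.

Side lengths²: P_1P_2² = 104, P_1P_3² = 98, P_2P_3² = 90.
Since P_1P_2² = 104 < 98 + 90 = 188, the triangle is acute, so the smallest enclosing circle is the circumcircle.
Circumcentre = (-0.5, -0.5), r² = 32.5.
Centre = (-0.5, -0.5).

(-0.5, -0.5)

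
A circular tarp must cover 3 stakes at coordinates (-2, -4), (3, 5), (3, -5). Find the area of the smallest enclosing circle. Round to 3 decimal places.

86.582

Call the three points A, B, C in the order given.
Side lengths²: AB² = 106, AC² = 26, BC² = 100.
Since AB² = 106 < 100 + 26 = 126, the triangle is acute, so the smallest enclosing circle is the circumcircle.
Circumcentre = (1.4, 0), r² = 27.56.
Area = π·r² = π·27.56 ≈ 86.582.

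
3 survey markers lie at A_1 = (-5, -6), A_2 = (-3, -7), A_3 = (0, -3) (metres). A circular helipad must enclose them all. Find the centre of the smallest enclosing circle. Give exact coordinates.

(-2.5, -4.5)

Side lengths²: A_1A_2² = 5, A_1A_3² = 34, A_2A_3² = 25.
Since A_1A_3² = 34 ≥ 25 + 5 = 30, the angle opposite A_1A_3 is not acute, so the smallest enclosing circle has A_1A_3 as diameter.
Centre = midpoint of A_1A_3 = (-2.5, -4.5), r² = 34/4 = 8.5.
Centre = (-2.5, -4.5).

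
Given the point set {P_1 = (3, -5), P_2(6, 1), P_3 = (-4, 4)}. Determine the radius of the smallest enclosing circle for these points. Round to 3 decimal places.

5.786

Side lengths²: P_1P_2² = 45, P_1P_3² = 130, P_2P_3² = 109.
Since P_1P_3² = 130 < 109 + 45 = 154, the triangle is acute, so the smallest enclosing circle is the circumcircle.
Circumcentre = (13/46, 5/46), r² = 35425/1058.
r = √(35425/1058) ≈ 5.786.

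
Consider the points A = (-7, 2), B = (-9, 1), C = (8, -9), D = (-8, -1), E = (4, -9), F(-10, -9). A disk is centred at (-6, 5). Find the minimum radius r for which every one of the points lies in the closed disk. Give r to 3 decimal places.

19.799

The required radius is the distance from (-6, 5) to the farthest point.
Squared distances: 10, 25, 392, 40, 296, 212.
Maximum is 392, attained at C.
r = √392 ≈ 19.799.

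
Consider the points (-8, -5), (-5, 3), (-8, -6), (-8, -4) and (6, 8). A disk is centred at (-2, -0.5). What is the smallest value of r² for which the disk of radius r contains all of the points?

The required radius is the distance from (-2, -0.5) to the farthest point.
Squared distances: 56.25, 21.25, 66.25, 48.25, 136.25.
Maximum is 136.25, attained at (6, 8).

136.25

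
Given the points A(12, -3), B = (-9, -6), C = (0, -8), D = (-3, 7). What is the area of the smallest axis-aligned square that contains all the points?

The bounding box has width 21 and height 15.
An axis-aligned square enclosing the set must have side ≥ max(width, height).
So the minimum side is max(21, 15) = 21.
Area = 21² = 441.

441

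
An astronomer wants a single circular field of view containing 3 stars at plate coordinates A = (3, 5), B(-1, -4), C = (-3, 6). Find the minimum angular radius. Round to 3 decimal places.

5.267

Side lengths²: AB² = 97, AC² = 37, BC² = 104.
Since BC² = 104 < 97 + 37 = 134, the triangle is acute, so the smallest enclosing circle is the circumcircle.
Circumcentre = (-41/58, 73/58), r² = 46657/1682.
r = √(46657/1682) ≈ 5.267.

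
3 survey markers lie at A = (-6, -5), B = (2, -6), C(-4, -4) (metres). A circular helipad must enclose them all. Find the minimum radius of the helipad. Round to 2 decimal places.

4.03

Side lengths²: AB² = 65, AC² = 5, BC² = 40.
Since AB² = 65 ≥ 40 + 5 = 45, the angle opposite AB is not acute, so the smallest enclosing circle has AB as diameter.
Centre = midpoint of AB = (-2, -5.5), r² = 65/4 = 16.25.
r = √(16.25) ≈ 4.03.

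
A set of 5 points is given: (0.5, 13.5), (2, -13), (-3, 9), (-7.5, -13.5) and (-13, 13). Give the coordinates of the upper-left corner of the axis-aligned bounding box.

(-13, 13.5)

x-range [-13, 2], y-range [-13.5, 13.5].
The upper-left corner is (-13, 13.5).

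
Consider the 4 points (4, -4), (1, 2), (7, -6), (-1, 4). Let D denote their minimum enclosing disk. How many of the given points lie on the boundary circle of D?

The minimum enclosing circle of a finite set is fixed by two of the points (as a diameter) or three (as a circumcircle).
The farthest pair is (7, -6)–(-1, 4) with squared distance 164. The circle on this segment as diameter has centre (3, -1) and r² = 164/4 = 41.
Check (4, -4): distance² to centre = 10 ≤ 41, so it lies inside.
All remaining points lie in this disk, and no smaller disk contains both endpoints, so this is the minimum enclosing circle.
The points at distance exactly r from the centre are (7, -6), (-1, 4) — 2 points.

2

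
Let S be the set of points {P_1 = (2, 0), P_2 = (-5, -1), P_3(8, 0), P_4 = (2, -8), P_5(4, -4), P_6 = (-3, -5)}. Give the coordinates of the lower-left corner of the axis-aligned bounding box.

x-range [-5, 8], y-range [-8, 0].
The lower-left corner is (-5, -8).

(-5, -8)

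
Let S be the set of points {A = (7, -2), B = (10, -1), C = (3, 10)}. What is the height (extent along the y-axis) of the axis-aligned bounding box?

max y = 10, min y = -2, so height = 12.

12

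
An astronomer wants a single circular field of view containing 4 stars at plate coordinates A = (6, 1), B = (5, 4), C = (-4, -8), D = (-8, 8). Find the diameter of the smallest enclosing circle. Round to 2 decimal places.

17.72

The minimum enclosing circle is determined by three boundary points: A, C, D.
Their circumcentre is (-20/7, 11/14) with r² = 15385/196.
The farthest remaining point B is at distance² 14125/196 ≤ 15385/196.
Diameter = 2r = 2√(15385/196) ≈ 17.72.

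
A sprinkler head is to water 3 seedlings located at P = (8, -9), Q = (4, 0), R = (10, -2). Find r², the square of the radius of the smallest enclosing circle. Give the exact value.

24.25

Side lengths²: PQ² = 97, PR² = 53, QR² = 40.
Since PQ² = 97 ≥ 53 + 40 = 93, the angle opposite PQ is not acute, so the smallest enclosing circle has PQ as diameter.
Centre = midpoint of PQ = (6, -4.5), r² = 97/4 = 24.25.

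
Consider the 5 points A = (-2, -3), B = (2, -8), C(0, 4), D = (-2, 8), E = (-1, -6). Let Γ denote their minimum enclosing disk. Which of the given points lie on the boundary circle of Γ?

The minimum enclosing circle of a finite set is fixed by two of the points (as a diameter) or three (as a circumcircle).
The farthest pair is B–D with squared distance 272. The circle on this segment as diameter has centre (0, 0) and r² = 272/4 = 68.
Check A: distance² to centre = 13 ≤ 68, so it lies inside.
All remaining points lie in this disk, and no smaller disk contains both endpoints, so this is the minimum enclosing circle.
The points at distance exactly r from the centre are B, D — 2 points.

B, D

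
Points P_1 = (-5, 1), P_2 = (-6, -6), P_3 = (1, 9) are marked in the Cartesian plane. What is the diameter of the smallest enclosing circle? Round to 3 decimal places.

Side lengths²: P_1P_2² = 50, P_1P_3² = 100, P_2P_3² = 274.
Since P_2P_3² = 274 ≥ 100 + 50 = 150, the angle opposite P_2P_3 is not acute, so the smallest enclosing circle has P_2P_3 as diameter.
Centre = midpoint of P_2P_3 = (-2.5, 1.5), r² = 274/4 = 68.5.
Diameter = 2r = 2√(68.5) ≈ 16.553.

16.553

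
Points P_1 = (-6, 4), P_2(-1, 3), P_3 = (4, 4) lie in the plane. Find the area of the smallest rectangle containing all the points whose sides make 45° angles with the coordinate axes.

50

In coordinates u = x + y, v = x − y the rectangle is axis-aligned; the map (x,y)→(u,v) scales areas by 2.
u-values: -2, 2, 8; range = 8 − (-2) = 10.
v-values: -10, -4, 0; range = 0 − (-10) = 10.
Area = (10 × 10) / 2 = 50.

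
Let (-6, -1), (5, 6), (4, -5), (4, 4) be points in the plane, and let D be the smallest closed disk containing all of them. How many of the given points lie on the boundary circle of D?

3

By Welzl's lemma the MEC is supported by two points (diametrically opposite) or three points (on a circumcircle).
The minimum enclosing circle is determined by three boundary points: (-6, -1), (5, 6), (4, -5).
Their circumcentre is (31/57, 49/57) with r² = 150365/3249.
The farthest remaining point (4, 4) is at distance² 70850/3249 ≤ 150365/3249.
The points at distance exactly r from the centre are (-6, -1), (5, 6), (4, -5) — 3 points.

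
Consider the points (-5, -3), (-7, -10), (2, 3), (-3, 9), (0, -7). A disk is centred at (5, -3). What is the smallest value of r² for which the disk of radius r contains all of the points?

208

The required radius is the distance from (5, -3) to the farthest point.
Squared distances: 100, 193, 45, 208, 41.
Maximum is 208, attained at (-3, 9).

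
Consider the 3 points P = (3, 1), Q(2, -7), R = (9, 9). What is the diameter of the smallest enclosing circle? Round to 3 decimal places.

Side lengths²: PQ² = 65, PR² = 100, QR² = 305.
Since QR² = 305 ≥ 100 + 65 = 165, the angle opposite QR is not acute, so the smallest enclosing circle has QR as diameter.
Centre = midpoint of QR = (5.5, 1), r² = 305/4 = 76.25.
Diameter = 2r = 2√(76.25) ≈ 17.464.

17.464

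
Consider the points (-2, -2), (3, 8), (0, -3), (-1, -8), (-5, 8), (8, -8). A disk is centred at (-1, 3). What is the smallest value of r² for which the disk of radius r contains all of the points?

The required radius is the distance from (-1, 3) to the farthest point.
Squared distances: 26, 41, 37, 121, 41, 202.
Maximum is 202, attained at (8, -8).

202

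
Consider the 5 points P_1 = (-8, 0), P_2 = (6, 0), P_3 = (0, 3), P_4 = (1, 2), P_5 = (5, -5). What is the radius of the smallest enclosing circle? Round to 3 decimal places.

7.102

By Welzl's lemma the MEC is supported by two points (diametrically opposite) or three points (on a circumcircle).
The minimum enclosing circle is determined by three boundary points: P_1, P_2, P_5.
Their circumcentre is (-1, -1.2) with r² = 50.44.
The farthest remaining point P_3 is at distance² 18.64 ≤ 50.44.
r = √(50.44) ≈ 7.102.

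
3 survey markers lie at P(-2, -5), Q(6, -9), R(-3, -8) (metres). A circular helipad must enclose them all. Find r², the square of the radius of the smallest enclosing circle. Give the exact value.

1025/49

Side lengths²: PQ² = 80, PR² = 10, QR² = 82.
Since QR² = 82 < 80 + 10 = 90, the triangle is acute, so the smallest enclosing circle is the circumcircle.
Circumcentre = (11/7, -55/7), r² = 1025/49.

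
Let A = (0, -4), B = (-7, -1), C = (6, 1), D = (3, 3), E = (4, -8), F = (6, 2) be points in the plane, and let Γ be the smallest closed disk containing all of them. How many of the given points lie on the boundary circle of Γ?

3

A smallest enclosing disk is always determined by at most three of the input points on its boundary.
The minimum enclosing circle is determined by three boundary points: B, E, F.
Their circumcentre is (5/62, -125/62) with r² = 98345/1922.
The farthest remaining point C is at distance² 84829/1922 ≤ 98345/1922.
The points at distance exactly r from the centre are B, E, F — 3 points.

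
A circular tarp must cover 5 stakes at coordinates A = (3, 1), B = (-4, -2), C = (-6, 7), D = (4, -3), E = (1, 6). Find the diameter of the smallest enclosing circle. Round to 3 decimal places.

14.142

The farthest pair is C–D with squared distance 200. The circle on this segment as diameter has centre (-1, 2) and r² = 200/4 = 50.
Check A: distance² to centre = 17 ≤ 50, so it lies inside.
All remaining points lie in this disk, and no smaller disk contains both endpoints, so this is the minimum enclosing circle.
Diameter = 2r = 2√50 ≈ 14.142.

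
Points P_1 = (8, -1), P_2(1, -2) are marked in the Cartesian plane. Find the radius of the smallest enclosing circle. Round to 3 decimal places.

The smallest circle enclosing two points has them as diameter endpoints.
Centre = midpoint = (4.5, -1.5); r² = |P_1P_2|²/4 = 50/4 = 12.5.
r = √(12.5) ≈ 3.536.

3.536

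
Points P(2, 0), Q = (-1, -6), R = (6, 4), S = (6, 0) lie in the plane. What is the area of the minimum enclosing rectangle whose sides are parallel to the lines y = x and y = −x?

In coordinates u = x + y, v = x − y the rectangle is axis-aligned; the map (x,y)→(u,v) scales areas by 2.
u-values: 2, -7, 10, 6; range = 10 − (-7) = 17.
v-values: 2, 5, 2, 6; range = 6 − 2 = 4.
Area = (17 × 4) / 2 = 34.

34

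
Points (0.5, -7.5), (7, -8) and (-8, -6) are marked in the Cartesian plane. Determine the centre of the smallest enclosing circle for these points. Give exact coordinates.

(-0.5, -7)

Call the three points A, B, C in the order given.
Side lengths²: AB² = 42.5, AC² = 74.5, BC² = 229.
Since BC² = 229 ≥ 74.5 + 42.5 = 117, the angle opposite BC is not acute, so the smallest enclosing circle has BC as diameter.
Centre = midpoint of BC = (-0.5, -7), r² = 229/4 = 57.25.
Centre = (-0.5, -7).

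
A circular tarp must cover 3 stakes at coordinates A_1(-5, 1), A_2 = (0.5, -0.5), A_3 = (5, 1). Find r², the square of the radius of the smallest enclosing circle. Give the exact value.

25

Side lengths²: A_1A_2² = 32.5, A_1A_3² = 100, A_2A_3² = 22.5.
Since A_1A_3² = 100 ≥ 32.5 + 22.5 = 55, the angle opposite A_1A_3 is not acute, so the smallest enclosing circle has A_1A_3 as diameter.
Centre = midpoint of A_1A_3 = (0, 1), r² = 100/4 = 25.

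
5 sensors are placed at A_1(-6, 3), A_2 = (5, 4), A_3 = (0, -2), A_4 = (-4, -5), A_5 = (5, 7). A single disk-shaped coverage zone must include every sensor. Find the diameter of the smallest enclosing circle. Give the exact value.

15

By Welzl's lemma the MEC is supported by two points (diametrically opposite) or three points (on a circumcircle).
The farthest pair is A_4–A_5 with squared distance 225. The circle on this segment as diameter has centre (0.5, 1) and r² = 225/4 = 56.25.
Check A_1: distance² to centre = 46.25 ≤ 56.25, so it lies inside.
All remaining points lie in this disk, and no smaller disk contains both endpoints, so this is the minimum enclosing circle.
Diameter = 2r = 2√(56.25) = 15.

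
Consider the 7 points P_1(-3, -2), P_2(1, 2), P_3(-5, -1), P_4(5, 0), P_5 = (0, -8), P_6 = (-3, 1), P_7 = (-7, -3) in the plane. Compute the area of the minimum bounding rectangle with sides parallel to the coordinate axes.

x ranges over [-7, 5], width 12.
y ranges over [-8, 2], height 10.
Area = 12 × 10 = 120.

120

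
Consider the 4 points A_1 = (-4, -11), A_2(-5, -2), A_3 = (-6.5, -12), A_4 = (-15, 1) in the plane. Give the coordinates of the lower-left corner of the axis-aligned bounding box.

(-15, -12)

x-range [-15, -4], y-range [-12, 1].
The lower-left corner is (-15, -12).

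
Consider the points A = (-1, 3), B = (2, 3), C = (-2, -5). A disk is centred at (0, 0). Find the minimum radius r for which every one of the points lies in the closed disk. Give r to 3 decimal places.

5.385

The required radius is the distance from (0, 0) to the farthest point.
Squared distances: 10, 13, 29.
Maximum is 29, attained at C.
r = √29 ≈ 5.385.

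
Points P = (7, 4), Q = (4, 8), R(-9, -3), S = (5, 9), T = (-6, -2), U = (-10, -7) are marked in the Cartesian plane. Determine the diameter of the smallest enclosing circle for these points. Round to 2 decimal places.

The minimum enclosing circle of a finite set is fixed by two of the points (as a diameter) or three (as a circumcircle).
The farthest pair is S–U with squared distance 481. The circle on this segment as diameter has centre (-2.5, 1) and r² = 481/4 = 120.25.
Check P: distance² to centre = 99.25 ≤ 120.25, so it lies inside.
All remaining points lie in this disk, and no smaller disk contains both endpoints, so this is the minimum enclosing circle.
Diameter = 2r = 2√(120.25) ≈ 21.93.

21.93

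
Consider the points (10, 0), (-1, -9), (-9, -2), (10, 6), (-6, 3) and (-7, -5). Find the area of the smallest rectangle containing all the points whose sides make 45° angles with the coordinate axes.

266

In coordinates u = x + y, v = x − y the rectangle is axis-aligned; the map (x,y)→(u,v) scales areas by 2.
u-values: 10, -10, -11, 16, -3, -12; range = 16 − (-12) = 28.
v-values: 10, 8, -7, 4, -9, -2; range = 10 − (-9) = 19.
Area = (28 × 19) / 2 = 266.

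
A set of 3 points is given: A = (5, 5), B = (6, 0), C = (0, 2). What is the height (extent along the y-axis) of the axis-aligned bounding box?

max y = 5, min y = 0, so height = 5.

5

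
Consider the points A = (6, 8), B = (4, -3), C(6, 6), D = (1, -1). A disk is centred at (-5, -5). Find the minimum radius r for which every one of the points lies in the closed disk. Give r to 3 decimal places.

The required radius is the distance from (-5, -5) to the farthest point.
Squared distances: 290, 85, 242, 52.
Maximum is 290, attained at A.
r = √290 ≈ 17.029.

17.029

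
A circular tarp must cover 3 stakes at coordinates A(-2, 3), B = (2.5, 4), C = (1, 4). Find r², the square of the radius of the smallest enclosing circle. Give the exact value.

5.3125

Side lengths²: AB² = 21.25, AC² = 10, BC² = 2.25.
Since AB² = 21.25 ≥ 10 + 2.25 = 12.25, the angle opposite AB is not acute, so the smallest enclosing circle has AB as diameter.
Centre = midpoint of AB = (0.25, 3.5), r² = 21.25/4 = 5.3125.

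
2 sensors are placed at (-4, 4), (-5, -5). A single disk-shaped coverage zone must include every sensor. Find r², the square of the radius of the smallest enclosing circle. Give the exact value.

20.5

The smallest circle enclosing two points has them as diameter endpoints.
Centre = midpoint = (-4.5, -0.5); r² = |(-4, 4)−(-5, -5)|²/4 = 82/4 = 20.5.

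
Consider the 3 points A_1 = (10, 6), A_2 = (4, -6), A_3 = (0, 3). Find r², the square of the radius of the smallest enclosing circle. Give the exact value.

Side lengths²: A_1A_2² = 180, A_1A_3² = 109, A_2A_3² = 97.
Since A_1A_2² = 180 < 109 + 97 = 206, the triangle is acute, so the smallest enclosing circle is the circumcircle.
Circumcentre = (106/17, 13/34), r² = 52865/1156.

52865/1156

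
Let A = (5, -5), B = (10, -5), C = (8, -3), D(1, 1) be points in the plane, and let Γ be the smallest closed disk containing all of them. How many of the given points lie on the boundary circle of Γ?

2

The farthest pair is B–D with squared distance 117. The circle on this segment as diameter has centre (5.5, -2) and r² = 117/4 = 29.25.
Check A: distance² to centre = 9.25 ≤ 29.25, so it lies inside.
All remaining points lie in this disk, and no smaller disk contains both endpoints, so this is the minimum enclosing circle.
The points at distance exactly r from the centre are B, D — 2 points.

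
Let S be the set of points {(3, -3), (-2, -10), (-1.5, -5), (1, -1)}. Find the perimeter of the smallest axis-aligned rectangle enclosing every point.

28

Width = max x − min x = 3 − (-2) = 5.
Height = max y − min y = -1 − (-10) = 9.
Perimeter = 2(5 + 9) = 28.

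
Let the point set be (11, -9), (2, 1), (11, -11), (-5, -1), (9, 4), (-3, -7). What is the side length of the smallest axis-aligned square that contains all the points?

The bounding box has width 16 and height 15.
An axis-aligned square enclosing the set must have side ≥ max(width, height).
So the minimum side is max(16, 15) = 16.

16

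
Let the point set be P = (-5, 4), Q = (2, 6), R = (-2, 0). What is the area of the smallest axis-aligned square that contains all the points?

49

The bounding box has width 7 and height 6.
An axis-aligned square enclosing the set must have side ≥ max(width, height).
So the minimum side is max(7, 6) = 7.
Area = 7² = 49.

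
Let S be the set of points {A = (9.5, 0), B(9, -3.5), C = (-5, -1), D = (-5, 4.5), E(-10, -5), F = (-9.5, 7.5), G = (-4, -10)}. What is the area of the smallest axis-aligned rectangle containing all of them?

341.25

x ranges over [-10, 9.5], width 19.5.
y ranges over [-10, 7.5], height 17.5.
Area = 19.5 × 17.5 = 341.25.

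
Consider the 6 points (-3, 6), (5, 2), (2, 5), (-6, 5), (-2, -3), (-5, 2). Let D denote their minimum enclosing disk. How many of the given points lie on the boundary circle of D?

The minimum enclosing circle of a finite set is fixed by two of the points (as a diameter) or three (as a circumcircle).
The minimum enclosing circle is determined by three boundary points: (5, 2), (-6, 5), (-2, -3).
Their circumcentre is (-14/19, 50/19) with r² = 12025/361.
The farthest remaining point (-5, 2) is at distance² 6705/361 ≤ 12025/361.
The points at distance exactly r from the centre are (5, 2), (-6, 5), (-2, -3) — 3 points.

3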